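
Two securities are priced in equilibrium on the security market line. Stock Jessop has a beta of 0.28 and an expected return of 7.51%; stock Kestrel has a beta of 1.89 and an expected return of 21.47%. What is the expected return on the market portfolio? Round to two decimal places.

Both satisfy E(R) = R_f + β·MRP, so the slope of the SML is
MRP = (21.47% − 7.51%) / (1.89 − 0.28) = 13.96% / 1.61 = 8.6708%
R_f = E(R_Jessop) − β_Jessop·MRP = 7.51% − 0.28 × 8.6708% = 5.0822%
E(R_m) = R_f + MRP = 5.0822% + 8.6708% = 13.75%

13.75%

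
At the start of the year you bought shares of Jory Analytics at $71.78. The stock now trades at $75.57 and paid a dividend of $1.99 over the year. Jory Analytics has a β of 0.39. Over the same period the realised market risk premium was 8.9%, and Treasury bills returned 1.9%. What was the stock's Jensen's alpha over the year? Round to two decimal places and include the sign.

+2.68%

Realised HPR = (P1 + D1 − P0) / P0 = (75.57 + 1.99 − 71.78) / 71.78 = 5.78 / 71.78 = 8.0524%
CAPM required = R_f + β·MRP = 1.9% + 0.39 × 8.9% = 5.3710%
α = realised − required = 8.0524% − 5.3710% = +2.68%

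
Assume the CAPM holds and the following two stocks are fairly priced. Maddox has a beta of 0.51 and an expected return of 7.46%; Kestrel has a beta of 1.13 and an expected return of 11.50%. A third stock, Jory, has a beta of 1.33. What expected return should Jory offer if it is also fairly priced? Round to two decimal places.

MRP (SML slope) = (11.50% − 7.46%) / (1.13 − 0.51) = 4.04% / 0.62 = 6.5161%
R_f (intercept) = 7.46% − 0.51 × 6.5161% = 4.1368%
E(R_Jory) = R_f + β × MRP = 4.1368% + 1.33 × 6.5161% = 12.80%

12.80%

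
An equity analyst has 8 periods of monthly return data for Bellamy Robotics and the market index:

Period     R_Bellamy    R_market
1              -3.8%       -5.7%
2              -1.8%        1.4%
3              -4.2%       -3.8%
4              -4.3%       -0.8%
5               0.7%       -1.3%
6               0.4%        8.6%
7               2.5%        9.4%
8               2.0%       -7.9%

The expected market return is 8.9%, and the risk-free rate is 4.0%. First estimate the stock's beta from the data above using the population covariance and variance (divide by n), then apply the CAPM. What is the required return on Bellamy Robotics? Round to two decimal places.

4.86%

Mean R_i = (-3.8 − 1.8 − 4.2 − 4.3 + 0.7 + 0.4 + 2.5 + 2.0) / 8 = -1.0625%
Mean R_m = (-5.7 + 1.4 − 3.8 − 0.8 − 1.3 + 8.6 + 9.4 − 7.9) / 8 = -0.0125%
Σ(R_i − R̄_i)(R_m − R̄_m) = 48.6638  ⇒  Cov = 48.6638 / 8 = 6.0830
Σ(R_m − R̄_m)² = 275.9488  ⇒  Var(R_m) = 275.9488 / 8 = 34.4936
β = Cov / Var(R_m) = 6.0830 / 34.4936 = 0.1764
MRP = 8.9% − 4.0% = 4.90%
E(R) = R_f + β × MRP = 4.0% + 0.1764 × 4.9% = 4.86%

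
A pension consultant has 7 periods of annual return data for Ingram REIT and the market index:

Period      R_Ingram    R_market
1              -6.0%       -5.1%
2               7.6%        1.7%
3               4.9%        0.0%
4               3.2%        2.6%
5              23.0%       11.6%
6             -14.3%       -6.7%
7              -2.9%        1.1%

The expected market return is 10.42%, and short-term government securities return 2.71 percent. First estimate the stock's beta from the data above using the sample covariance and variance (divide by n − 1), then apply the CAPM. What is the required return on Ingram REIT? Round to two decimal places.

17.22%

Mean R_i = (-6.0 + 7.6 + 4.9 + 3.2 + 23.0 − 14.3 − 2.9) / 7 = 2.2143%
Mean R_m = (-5.1 + 1.7 + 0.0 + 2.6 + 11.6 − 6.7 + 1.1) / 7 = 0.7429%
Σ(R_i − R̄_i)(R_m − R̄_m) = 399.7457  ⇒  Cov = 399.7457 / 6 = 66.6243
Σ(R_m − R̄_m)² = 212.4571  ⇒  Var(R_m) = 212.4571 / 6 = 35.4095
β = Cov / Var(R_m) = 66.6243 / 35.4095 = 1.8815
MRP = 10.42% − 2.71% = 7.71%
E(R) = R_f + β × MRP = 2.71% + 1.8815 × 7.71% = 17.22%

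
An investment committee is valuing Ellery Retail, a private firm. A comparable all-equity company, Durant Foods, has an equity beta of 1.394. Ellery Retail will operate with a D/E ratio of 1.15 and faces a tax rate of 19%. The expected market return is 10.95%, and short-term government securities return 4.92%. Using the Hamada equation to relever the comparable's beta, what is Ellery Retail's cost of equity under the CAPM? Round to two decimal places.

21.16%

β_L = β_U × [1 + (1 − t)(D/E)] = 1.394 × [1 + (1 − 0.19) × 1.15]
    = 1.394 × [1 + 0.81 × 1.15] = 1.394 × 1.9315 = 2.6925
MRP = 10.95% − 4.92% = 6.03%
E(R) = R_f + β_L × MRP = 4.92% + 2.6925 × 6.03% = 21.16%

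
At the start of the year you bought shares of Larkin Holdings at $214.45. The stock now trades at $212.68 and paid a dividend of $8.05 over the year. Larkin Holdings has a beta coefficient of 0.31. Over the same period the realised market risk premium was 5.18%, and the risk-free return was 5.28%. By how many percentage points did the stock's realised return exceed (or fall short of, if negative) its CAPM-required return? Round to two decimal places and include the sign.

Realised HPR = (P1 + D1 − P0) / P0 = (212.68 + 8.05 − 214.45) / 214.45 = 6.28 / 214.45 = 2.9284%
CAPM required = R_f + β·MRP = 5.28% + 0.31 × 5.18% = 6.8858%
α = realised − required = 2.9284% − 6.8858% = -3.96%

-3.96%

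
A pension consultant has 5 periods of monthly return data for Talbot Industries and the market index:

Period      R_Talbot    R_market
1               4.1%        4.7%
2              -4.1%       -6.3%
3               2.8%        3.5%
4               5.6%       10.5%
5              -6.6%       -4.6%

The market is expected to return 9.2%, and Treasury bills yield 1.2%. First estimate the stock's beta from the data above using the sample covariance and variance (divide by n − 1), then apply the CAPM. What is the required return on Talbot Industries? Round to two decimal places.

Mean R_i = (4.1 − 4.1 + 2.8 + 5.6 − 6.6) / 5 = 0.3600%
Mean R_m = (4.7 − 6.3 + 3.5 + 10.5 − 4.6) / 5 = 1.5600%
Σ(R_i − R̄_i)(R_m − R̄_m) = 141.2520  ⇒  Cov = 141.2520 / 4 = 35.3130
Σ(R_m − R̄_m)² = 193.2720  ⇒  Var(R_m) = 193.2720 / 4 = 48.3180
β = Cov / Var(R_m) = 35.3130 / 48.3180 = 0.7308
MRP = 9.2% − 1.2% = 8.00%
E(R) = R_f + β × MRP = 1.2% + 0.7308 × 8.0% = 7.05%

7.05%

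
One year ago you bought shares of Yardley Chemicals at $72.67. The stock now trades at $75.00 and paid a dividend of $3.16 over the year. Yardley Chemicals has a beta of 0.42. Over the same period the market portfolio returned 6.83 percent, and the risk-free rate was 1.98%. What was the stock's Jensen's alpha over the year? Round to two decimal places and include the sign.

+3.54%

Realised HPR = (P1 + D1 − P0) / P0 = (75.00 + 3.16 − 72.67) / 72.67 = 5.49 / 72.67 = 7.5547%
MRP = 6.83% − 1.98% = 4.85%
CAPM required = R_f + β·MRP = 1.98% + 0.42 × 4.85% = 4.0170%
α = realised − required = 7.5547% − 4.0170% = +3.54%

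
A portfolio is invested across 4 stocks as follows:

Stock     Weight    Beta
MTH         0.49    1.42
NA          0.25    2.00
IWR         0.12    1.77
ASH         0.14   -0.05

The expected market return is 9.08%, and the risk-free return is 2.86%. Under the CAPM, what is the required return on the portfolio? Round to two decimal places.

11.58%

β_P = Σ w_i β_i = 0.49×1.42 + 0.25×2.00 + 0.12×1.77 + 0.14×-0.05 = 1.4012
MRP = 9.08% − 2.86% = 6.22%
E(R_P) = R_f + β_P × MRP = 2.86% + 1.4012 × 6.22% = 11.58%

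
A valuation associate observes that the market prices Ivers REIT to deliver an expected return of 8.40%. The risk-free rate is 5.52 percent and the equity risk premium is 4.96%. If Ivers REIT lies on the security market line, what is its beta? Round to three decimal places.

0.581

β = (E(R) − R_f) / MRP = (8.40% − 5.52%) / 4.96% = 2.88% / 4.96% = 0.581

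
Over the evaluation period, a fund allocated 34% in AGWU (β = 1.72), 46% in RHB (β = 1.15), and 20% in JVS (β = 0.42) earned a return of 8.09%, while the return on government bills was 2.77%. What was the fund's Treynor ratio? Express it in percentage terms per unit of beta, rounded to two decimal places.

β_P = 0.34×1.72 + 0.46×1.15 + 0.20×0.42 = 1.1978
Treynor = (R_P − R_f) / β_P = (8.09% − 2.77%) / 1.1978 = 5.32% / 1.1978 = 4.44%

4.44%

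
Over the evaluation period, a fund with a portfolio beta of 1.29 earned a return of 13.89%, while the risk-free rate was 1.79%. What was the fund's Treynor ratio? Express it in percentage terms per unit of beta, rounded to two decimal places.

Treynor = (R_P − R_f) / β_P = (13.89% − 1.79%) / 1.2900 = 12.10% / 1.2900 = 9.38%

9.38%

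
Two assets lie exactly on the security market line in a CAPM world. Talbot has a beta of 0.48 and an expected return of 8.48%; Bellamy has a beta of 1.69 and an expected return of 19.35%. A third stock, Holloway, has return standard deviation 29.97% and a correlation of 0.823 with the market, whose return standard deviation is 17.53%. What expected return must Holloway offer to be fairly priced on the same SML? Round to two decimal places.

MRP = (19.35% − 8.48%) / (1.69 − 0.48) = 8.9835%
R_f = 8.48% − 0.48 × 8.9835% = 4.1679%
β_Holloway = ρ·σ_i/σ_m = 0.823 × 29.97 / 17.53 = 1.4070
E(R_Holloway) = R_f + β × MRP = 4.1679% + 1.4070 × 8.9835% = 16.81%

16.81%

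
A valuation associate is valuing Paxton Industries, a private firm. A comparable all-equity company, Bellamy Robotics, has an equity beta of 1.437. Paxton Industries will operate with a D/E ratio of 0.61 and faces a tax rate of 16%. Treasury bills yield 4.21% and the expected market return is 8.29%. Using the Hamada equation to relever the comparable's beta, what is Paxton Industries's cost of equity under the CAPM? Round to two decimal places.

β_L = β_U × [1 + (1 − t)(D/E)] = 1.437 × [1 + (1 − 0.16) × 0.61]
    = 1.437 × [1 + 0.84 × 0.61] = 1.437 × 1.5124 = 2.1733
MRP = 8.29% − 4.21% = 4.08%
E(R) = R_f + β_L × MRP = 4.21% + 2.1733 × 4.08% = 13.08%

13.08%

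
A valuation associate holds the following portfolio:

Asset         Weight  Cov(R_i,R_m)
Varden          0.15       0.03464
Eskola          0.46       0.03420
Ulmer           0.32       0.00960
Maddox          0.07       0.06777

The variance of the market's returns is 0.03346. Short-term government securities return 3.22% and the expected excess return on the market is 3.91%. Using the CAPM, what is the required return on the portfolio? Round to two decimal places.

6.58%

β_Varden = 0.03464 / 0.03346 = 1.0353
β_Eskola = 0.03420 / 0.03346 = 1.0221
β_Ulmer = 0.00960 / 0.03346 = 0.2869
β_Maddox = 0.06777 / 0.03346 = 2.0254
β_P = Σ w_i β_i = 0.15×1.0353 + 0.46×1.0221 + 0.32×0.2869 + 0.07×2.0254 = 0.8590
E(R_P) = R_f + β_P × MRP = 3.22% + 0.8590 × 3.91% = 6.58%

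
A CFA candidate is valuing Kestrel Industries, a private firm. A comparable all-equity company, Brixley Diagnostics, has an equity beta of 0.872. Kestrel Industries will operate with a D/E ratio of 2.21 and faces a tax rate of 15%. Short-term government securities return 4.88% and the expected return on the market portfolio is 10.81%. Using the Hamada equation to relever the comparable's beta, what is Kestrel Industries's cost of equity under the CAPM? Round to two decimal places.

β_L = β_U × [1 + (1 − t)(D/E)] = 0.872 × [1 + (1 − 0.15) × 2.21]
    = 0.872 × [1 + 0.85 × 2.21] = 0.872 × 2.8785 = 2.5101
MRP = 10.81% − 4.88% = 5.93%
E(R) = R_f + β_L × MRP = 4.88% + 2.5101 × 5.93% = 19.76%

19.76%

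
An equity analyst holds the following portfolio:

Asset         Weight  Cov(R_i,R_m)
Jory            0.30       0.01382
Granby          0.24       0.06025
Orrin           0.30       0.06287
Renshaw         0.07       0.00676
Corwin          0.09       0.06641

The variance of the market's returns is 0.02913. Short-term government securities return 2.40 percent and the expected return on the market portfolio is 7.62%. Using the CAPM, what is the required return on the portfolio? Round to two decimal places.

β_Jory = 0.01382 / 0.02913 = 0.4744
β_Granby = 0.06025 / 0.02913 = 2.0683
β_Orrin = 0.06287 / 0.02913 = 2.1583
β_Renshaw = 0.00676 / 0.02913 = 0.2321
β_Corwin = 0.06641 / 0.02913 = 2.2798
β_P = Σ w_i β_i = 0.30×0.4744 + 0.24×2.0683 + 0.30×2.1583 + 0.07×0.2321 + 0.09×2.2798 = 1.5076
MRP = 7.62% − 2.40% = 5.22%
E(R_P) = R_f + β_P × MRP = 2.40% + 1.5076 × 5.22% = 10.27%

10.27%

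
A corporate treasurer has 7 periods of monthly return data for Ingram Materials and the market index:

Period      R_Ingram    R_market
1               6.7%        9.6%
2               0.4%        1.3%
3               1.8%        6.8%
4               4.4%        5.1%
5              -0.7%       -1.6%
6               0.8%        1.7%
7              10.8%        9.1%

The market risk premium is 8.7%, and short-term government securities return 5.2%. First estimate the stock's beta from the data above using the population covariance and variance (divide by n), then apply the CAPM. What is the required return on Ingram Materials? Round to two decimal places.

12.42%

Mean R_i = (6.7 + 0.4 + 1.8 + 4.4 − 0.7 + 0.8 + 10.8) / 7 = 3.4571%
Mean R_m = (9.6 + 1.3 + 6.8 + 5.1 − 1.6 + 1.7 + 9.1) / 7 = 4.5714%
Σ(R_i − R̄_i)(R_m − R̄_m) = 89.6514  ⇒  Cov = 89.6514 / 7 = 12.8073
Σ(R_m − R̄_m)² = 108.0743  ⇒  Var(R_m) = 108.0743 / 7 = 15.4392
β = Cov / Var(R_m) = 12.8073 / 15.4392 = 0.8295
E(R) = R_f + β × MRP = 5.2% + 0.8295 × 8.7% = 12.42%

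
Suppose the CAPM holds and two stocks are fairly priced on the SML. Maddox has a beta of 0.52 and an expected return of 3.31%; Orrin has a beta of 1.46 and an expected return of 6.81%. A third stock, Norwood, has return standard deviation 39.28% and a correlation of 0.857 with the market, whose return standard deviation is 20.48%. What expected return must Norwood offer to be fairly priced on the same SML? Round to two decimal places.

MRP = (6.81% − 3.31%) / (1.46 − 0.52) = 3.7234%
R_f = 3.31% − 0.52 × 3.7234% = 1.3738%
β_Norwood = ρ·σ_i/σ_m = 0.857 × 39.28 / 20.48 = 1.6437
E(R_Norwood) = R_f + β × MRP = 1.3738% + 1.6437 × 3.7234% = 7.49%

7.49%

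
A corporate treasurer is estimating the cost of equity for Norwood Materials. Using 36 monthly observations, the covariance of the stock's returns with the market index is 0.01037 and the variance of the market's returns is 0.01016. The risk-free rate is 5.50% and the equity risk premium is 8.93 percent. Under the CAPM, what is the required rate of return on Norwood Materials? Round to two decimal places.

14.61%

β = Cov(R_i, R_m) / Var(R_m) = 0.01037 / 0.01016 = 1.0207
E(R) = R_f + β × MRP = 5.50% + 1.0207 × 8.93% = 14.61%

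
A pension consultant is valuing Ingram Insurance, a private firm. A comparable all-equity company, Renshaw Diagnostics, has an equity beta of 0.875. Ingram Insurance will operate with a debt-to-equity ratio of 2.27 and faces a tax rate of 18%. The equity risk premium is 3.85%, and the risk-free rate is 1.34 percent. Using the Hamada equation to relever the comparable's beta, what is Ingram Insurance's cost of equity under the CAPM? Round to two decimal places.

10.98%

β_L = β_U × [1 + (1 − t)(D/E)] = 0.875 × [1 + (1 − 0.18) × 2.27]
    = 0.875 × [1 + 0.82 × 2.27] = 0.875 × 2.8614 = 2.5037
E(R) = R_f + β_L × MRP = 1.34% + 2.5037 × 3.85% = 10.98%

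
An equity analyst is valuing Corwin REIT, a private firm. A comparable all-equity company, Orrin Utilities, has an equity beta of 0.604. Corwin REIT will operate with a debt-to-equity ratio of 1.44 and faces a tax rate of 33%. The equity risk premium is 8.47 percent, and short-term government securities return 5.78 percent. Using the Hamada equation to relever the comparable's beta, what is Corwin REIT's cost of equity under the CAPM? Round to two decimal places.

β_L = β_U × [1 + (1 − t)(D/E)] = 0.604 × [1 + (1 − 0.33) × 1.44]
    = 0.604 × [1 + 0.67 × 1.44] = 0.604 × 1.9648 = 1.1867
E(R) = R_f + β_L × MRP = 5.78% + 1.1867 × 8.47% = 15.83%

15.83%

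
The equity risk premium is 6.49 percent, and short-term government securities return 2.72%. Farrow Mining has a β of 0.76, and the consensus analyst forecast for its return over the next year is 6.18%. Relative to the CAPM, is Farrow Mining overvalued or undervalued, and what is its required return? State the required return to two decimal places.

Overvalued; required return 7.65%

Required return = R_f + β·MRP = 2.72% + 0.76 × 6.49% = 7.65%
Forecast 6.18% < required 7.65% → the stock plots below the SML → overvalued.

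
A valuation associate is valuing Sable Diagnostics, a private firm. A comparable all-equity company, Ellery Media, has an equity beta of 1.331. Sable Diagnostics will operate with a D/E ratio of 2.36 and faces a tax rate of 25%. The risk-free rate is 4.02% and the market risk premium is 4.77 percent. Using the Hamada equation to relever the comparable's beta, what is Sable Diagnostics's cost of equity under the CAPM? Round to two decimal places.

21.61%

β_L = β_U × [1 + (1 − t)(D/E)] = 1.331 × [1 + (1 − 0.25) × 2.36]
    = 1.331 × [1 + 0.75 × 2.36] = 1.331 × 2.7700 = 3.6869
E(R) = R_f + β_L × MRP = 4.02% + 3.6869 × 4.77% = 21.61%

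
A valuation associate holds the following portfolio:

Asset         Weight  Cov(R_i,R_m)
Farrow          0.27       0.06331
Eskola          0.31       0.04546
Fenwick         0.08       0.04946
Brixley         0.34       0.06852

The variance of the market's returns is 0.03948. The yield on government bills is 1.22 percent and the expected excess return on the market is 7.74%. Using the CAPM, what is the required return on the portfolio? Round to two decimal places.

12.68%

β_Farrow = 0.06331 / 0.03948 = 1.6036
β_Eskola = 0.04546 / 0.03948 = 1.1515
β_Fenwick = 0.04946 / 0.03948 = 1.2528
β_Brixley = 0.06852 / 0.03948 = 1.7356
β_P = Σ w_i β_i = 0.27×1.6036 + 0.31×1.1515 + 0.08×1.2528 + 0.34×1.7356 = 1.4803
E(R_P) = R_f + β_P × MRP = 1.22% + 1.4803 × 7.74% = 12.68%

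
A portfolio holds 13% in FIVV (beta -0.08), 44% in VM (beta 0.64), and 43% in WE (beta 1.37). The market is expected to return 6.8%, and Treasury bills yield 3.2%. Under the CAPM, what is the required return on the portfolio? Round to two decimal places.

6.30%

β_P = Σ w_i β_i = 0.13×-0.08 + 0.44×0.64 + 0.43×1.37 = 0.8603
MRP = 6.8% − 3.2% = 3.60%
E(R_P) = R_f + β_P × MRP = 3.2% + 0.8603 × 3.6% = 6.30%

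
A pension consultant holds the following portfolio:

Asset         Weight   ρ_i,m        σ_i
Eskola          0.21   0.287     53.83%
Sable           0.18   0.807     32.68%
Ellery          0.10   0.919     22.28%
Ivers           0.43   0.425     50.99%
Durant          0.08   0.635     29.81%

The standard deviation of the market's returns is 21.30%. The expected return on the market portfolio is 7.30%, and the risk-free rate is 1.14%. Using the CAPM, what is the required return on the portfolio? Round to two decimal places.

7.18%

β_Eskola = 0.287 × 53.83% / 21.30% = 0.7253
β_Sable = 0.807 × 32.68% / 21.30% = 1.2382
β_Ellery = 0.919 × 22.28% / 21.30% = 0.9613
β_Ivers = 0.425 × 50.99% / 21.30% = 1.0174
β_Durant = 0.635 × 29.81% / 21.30% = 0.8887
β_P = Σ w_i β_i = 0.21×0.7253 + 0.18×1.2382 + 0.10×0.9613 + 0.43×1.0174 + 0.08×0.8887 = 0.9799
MRP = 7.30% − 1.14% = 6.16%
E(R_P) = R_f + β_P × MRP = 1.14% + 0.9799 × 6.16% = 7.18%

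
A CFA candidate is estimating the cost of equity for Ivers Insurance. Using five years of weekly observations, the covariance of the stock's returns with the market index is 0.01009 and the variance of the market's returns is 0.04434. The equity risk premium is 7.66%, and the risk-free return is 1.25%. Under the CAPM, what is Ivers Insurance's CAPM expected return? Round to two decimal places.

2.99%

β = Cov(R_i, R_m) / Var(R_m) = 0.01009 / 0.04434 = 0.2276
E(R) = R_f + β × MRP = 1.25% + 0.2276 × 7.66% = 2.99%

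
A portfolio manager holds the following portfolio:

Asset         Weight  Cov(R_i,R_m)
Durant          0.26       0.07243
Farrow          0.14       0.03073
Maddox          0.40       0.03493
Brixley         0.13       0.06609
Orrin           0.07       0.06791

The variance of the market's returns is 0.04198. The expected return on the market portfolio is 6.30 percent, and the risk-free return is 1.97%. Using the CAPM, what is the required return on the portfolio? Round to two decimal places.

7.17%

β_Durant = 0.07243 / 0.04198 = 1.7253
β_Farrow = 0.03073 / 0.04198 = 0.7320
β_Maddox = 0.03493 / 0.04198 = 0.8321
β_Brixley = 0.06609 / 0.04198 = 1.5743
β_Orrin = 0.06791 / 0.04198 = 1.6177
β_P = Σ w_i β_i = 0.26×1.7253 + 0.14×0.7320 + 0.40×0.8321 + 0.13×1.5743 + 0.07×1.6177 = 1.2018
MRP = 6.30% − 1.97% = 4.33%
E(R_P) = R_f + β_P × MRP = 1.97% + 1.2018 × 4.33% = 7.17%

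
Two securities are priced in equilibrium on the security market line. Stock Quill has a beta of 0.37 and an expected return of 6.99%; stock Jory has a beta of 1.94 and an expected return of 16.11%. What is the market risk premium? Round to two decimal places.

Both satisfy E(R) = R_f + β·MRP, so the slope of the SML is
MRP = (16.11% − 6.99%) / (1.94 − 0.37) = 9.12% / 1.57 = 5.8089%

5.81%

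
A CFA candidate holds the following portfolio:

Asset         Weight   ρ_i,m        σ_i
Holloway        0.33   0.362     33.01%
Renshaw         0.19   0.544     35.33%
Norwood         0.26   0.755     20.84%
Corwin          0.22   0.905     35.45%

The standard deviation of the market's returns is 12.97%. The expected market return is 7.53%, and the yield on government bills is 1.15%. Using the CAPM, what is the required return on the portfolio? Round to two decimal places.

β_Holloway = 0.362 × 33.01% / 12.97% = 0.9213
β_Renshaw = 0.544 × 35.33% / 12.97% = 1.4818
β_Norwood = 0.755 × 20.84% / 12.97% = 1.2131
β_Corwin = 0.905 × 35.45% / 12.97% = 2.4736
β_P = Σ w_i β_i = 0.33×0.9213 + 0.19×1.4818 + 0.26×1.2131 + 0.22×2.4736 = 1.4452
MRP = 7.53% − 1.15% = 6.38%
E(R_P) = R_f + β_P × MRP = 1.15% + 1.4452 × 6.38% = 10.37%

10.37%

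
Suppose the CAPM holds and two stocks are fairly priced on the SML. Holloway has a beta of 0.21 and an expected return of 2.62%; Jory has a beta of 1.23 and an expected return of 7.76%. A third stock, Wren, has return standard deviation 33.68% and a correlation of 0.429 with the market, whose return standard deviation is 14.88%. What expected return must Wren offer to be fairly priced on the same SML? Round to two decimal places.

MRP = (7.76% − 2.62%) / (1.23 − 0.21) = 5.0392%
R_f = 2.62% − 0.21 × 5.0392% = 1.5618%
β_Wren = ρ·σ_i/σ_m = 0.429 × 33.68 / 14.88 = 0.9710
E(R_Wren) = R_f + β × MRP = 1.5618% + 0.9710 × 5.0392% = 6.45%

6.45%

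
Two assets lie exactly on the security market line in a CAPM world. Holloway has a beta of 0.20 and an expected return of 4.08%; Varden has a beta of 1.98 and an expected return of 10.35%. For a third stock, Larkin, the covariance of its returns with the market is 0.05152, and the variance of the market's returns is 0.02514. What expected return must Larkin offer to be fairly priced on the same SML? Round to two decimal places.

MRP = (10.35% − 4.08%) / (1.98 − 0.20) = 3.5225%
R_f = 4.08% − 0.20 × 3.5225% = 3.3755%
β_Larkin = Cov / Var(R_m) = 0.05152 / 0.02514 = 2.0493
E(R_Larkin) = R_f + β × MRP = 3.3755% + 2.0493 × 3.5225% = 10.59%

10.59%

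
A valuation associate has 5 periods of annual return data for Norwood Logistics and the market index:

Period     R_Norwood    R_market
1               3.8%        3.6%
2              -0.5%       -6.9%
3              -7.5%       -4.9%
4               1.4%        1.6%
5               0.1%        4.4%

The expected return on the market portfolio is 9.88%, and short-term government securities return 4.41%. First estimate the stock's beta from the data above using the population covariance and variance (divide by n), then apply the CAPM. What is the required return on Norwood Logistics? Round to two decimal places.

Mean R_i = (3.8 − 0.5 − 7.5 + 1.4 + 0.1) / 5 = -0.5400%
Mean R_m = (3.6 − 6.9 − 4.9 + 1.6 + 4.4) / 5 = -0.4400%
Σ(R_i − R̄_i)(R_m − R̄_m) = 55.3720  ⇒  Cov = 55.3720 / 5 = 11.0744
Σ(R_m − R̄_m)² = 105.5320  ⇒  Var(R_m) = 105.5320 / 5 = 21.1064
β = Cov / Var(R_m) = 11.0744 / 21.1064 = 0.5247
MRP = 9.88% − 4.41% = 5.47%
E(R) = R_f + β × MRP = 4.41% + 0.5247 × 5.47% = 7.28%

7.28%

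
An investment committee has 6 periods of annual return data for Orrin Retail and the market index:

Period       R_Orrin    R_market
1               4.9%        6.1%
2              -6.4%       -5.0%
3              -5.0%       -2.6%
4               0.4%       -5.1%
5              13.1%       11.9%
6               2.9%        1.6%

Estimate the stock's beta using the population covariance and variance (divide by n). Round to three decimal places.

0.960

Mean R_i = (4.9 − 6.4 − 5.0 + 0.4 + 13.1 + 2.9) / 6 = 1.6500%
Mean R_m = (6.1 − 5.0 − 2.6 − 5.1 + 11.9 + 1.6) / 6 = 1.1500%
Σ(R_i − R̄_i)(R_m − R̄_m) = 221.9950  ⇒  Cov = 221.9950 / 6 = 36.9992
Σ(R_m − R̄_m)² = 231.2150  ⇒  Var(R_m) = 231.2150 / 6 = 38.5358
β = Cov / Var(R_m) = 36.9992 / 38.5358 = 0.9601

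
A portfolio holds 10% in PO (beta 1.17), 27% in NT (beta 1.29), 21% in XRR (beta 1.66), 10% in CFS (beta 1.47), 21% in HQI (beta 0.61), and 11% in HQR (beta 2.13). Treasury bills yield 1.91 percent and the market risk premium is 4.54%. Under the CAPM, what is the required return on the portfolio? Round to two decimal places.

7.92%

β_P = Σ w_i β_i = 0.10×1.17 + 0.27×1.29 + 0.21×1.66 + 0.10×1.47 + 0.21×0.61 + 0.11×2.13 = 1.3233
E(R_P) = R_f + β_P × MRP = 1.91% + 1.3233 × 4.54% = 7.92%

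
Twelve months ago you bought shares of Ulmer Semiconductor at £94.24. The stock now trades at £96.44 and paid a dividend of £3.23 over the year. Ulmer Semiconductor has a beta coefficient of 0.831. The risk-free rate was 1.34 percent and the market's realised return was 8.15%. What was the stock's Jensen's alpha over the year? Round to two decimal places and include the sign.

-1.24%

Realised HPR = (P1 + D1 − P0) / P0 = (96.44 + 3.23 − 94.24) / 94.24 = 5.43 / 94.24 = 5.7619%
MRP = 8.15% − 1.34% = 6.81%
CAPM required = R_f + β·MRP = 1.34% + 0.831 × 6.81% = 6.99911%
α = realised − required = 5.7619% − 6.99911% = -1.24%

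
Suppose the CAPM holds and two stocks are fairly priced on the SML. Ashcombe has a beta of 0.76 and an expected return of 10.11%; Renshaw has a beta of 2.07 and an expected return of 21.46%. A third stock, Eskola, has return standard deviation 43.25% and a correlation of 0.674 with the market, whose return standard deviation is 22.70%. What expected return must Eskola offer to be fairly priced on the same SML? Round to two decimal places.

MRP = (21.46% − 10.11%) / (2.07 − 0.76) = 8.6641%
R_f = 10.11% − 0.76 × 8.6641% = 3.5253%
β_Eskola = ρ·σ_i/σ_m = 0.674 × 43.25 / 22.70 = 1.2842
E(R_Eskola) = R_f + β × MRP = 3.5253% + 1.2842 × 8.6641% = 14.65%

14.65%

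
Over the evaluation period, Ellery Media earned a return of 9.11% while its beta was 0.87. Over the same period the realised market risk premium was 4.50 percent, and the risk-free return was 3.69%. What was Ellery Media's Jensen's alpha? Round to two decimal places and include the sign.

CAPM benchmark = R_f + β(R_m − R_f) = 3.69% + 0.87 × 4.50% = 7.6050%
α = actual − benchmark = 9.11% − 7.6050% = +1.51%

+1.51%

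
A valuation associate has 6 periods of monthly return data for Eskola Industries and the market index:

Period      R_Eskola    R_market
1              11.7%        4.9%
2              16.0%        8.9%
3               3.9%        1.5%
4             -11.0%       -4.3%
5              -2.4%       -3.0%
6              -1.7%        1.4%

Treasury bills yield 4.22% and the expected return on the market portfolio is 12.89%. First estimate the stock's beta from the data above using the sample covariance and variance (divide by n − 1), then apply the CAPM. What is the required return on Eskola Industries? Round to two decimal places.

Mean R_i = (11.7 + 16.0 + 3.9 − 11.0 − 2.4 − 1.7) / 6 = 2.7500%
Mean R_m = (4.9 + 8.9 + 1.5 − 4.3 − 3.0 + 1.4) / 6 = 1.5667%
Σ(R_i − R̄_i)(R_m − R̄_m) = 231.8500  ⇒  Cov = 231.8500 / 5 = 46.3700
Σ(R_m − R̄_m)² = 120.1933  ⇒  Var(R_m) = 120.1933 / 5 = 24.0387
β = Cov / Var(R_m) = 46.3700 / 24.0387 = 1.9290
MRP = 12.89% − 4.22% = 8.67%
E(R) = R_f + β × MRP = 4.22% + 1.9290 × 8.67% = 20.94%

20.94%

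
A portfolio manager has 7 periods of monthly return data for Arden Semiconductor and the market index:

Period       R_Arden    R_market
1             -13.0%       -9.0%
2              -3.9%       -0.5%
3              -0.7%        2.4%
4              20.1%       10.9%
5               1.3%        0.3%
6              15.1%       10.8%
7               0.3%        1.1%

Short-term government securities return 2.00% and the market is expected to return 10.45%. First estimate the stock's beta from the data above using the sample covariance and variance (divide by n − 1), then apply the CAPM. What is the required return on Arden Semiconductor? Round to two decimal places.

Mean R_i = (-13.0 − 3.9 − 0.7 + 20.1 + 1.3 + 15.1 + 0.3) / 7 = 2.7429%
Mean R_m = (-9.0 − 0.5 + 2.4 + 10.9 + 0.3 + 10.8 + 1.1) / 7 = 2.2857%
Σ(R_i − R̄_i)(R_m − R̄_m) = 456.2743  ⇒  Cov = 456.2743 / 6 = 76.0457
Σ(R_m − R̄_m)² = 287.1886  ⇒  Var(R_m) = 287.1886 / 6 = 47.8648
β = Cov / Var(R_m) = 76.0457 / 47.8648 = 1.5888
MRP = 10.45% − 2.00% = 8.45%
E(R) = R_f + β × MRP = 2.00% + 1.5888 × 8.45% = 15.43%

15.43%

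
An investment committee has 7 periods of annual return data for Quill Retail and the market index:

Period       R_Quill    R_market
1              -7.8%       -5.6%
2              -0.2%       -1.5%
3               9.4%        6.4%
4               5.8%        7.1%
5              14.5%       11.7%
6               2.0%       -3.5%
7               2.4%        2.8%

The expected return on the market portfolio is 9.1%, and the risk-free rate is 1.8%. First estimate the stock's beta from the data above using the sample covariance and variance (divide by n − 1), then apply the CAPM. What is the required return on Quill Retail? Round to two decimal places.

Mean R_i = (-7.8 − 0.2 + 9.4 + 5.8 + 14.5 + 2.0 + 2.4) / 7 = 3.7286%
Mean R_m = (-5.6 − 1.5 + 6.4 + 7.1 + 11.7 − 3.5 + 2.8) / 7 = 2.4857%
Σ(R_i − R̄_i)(R_m − R̄_m) = 249.8129  ⇒  Cov = 249.8129 / 6 = 41.6355
Σ(R_m − R̄_m)² = 238.7086  ⇒  Var(R_m) = 238.7086 / 6 = 39.7848
β = Cov / Var(R_m) = 41.6355 / 39.7848 = 1.0465
MRP = 9.1% − 1.8% = 7.30%
E(R) = R_f + β × MRP = 1.8% + 1.0465 × 7.3% = 9.44%

9.44%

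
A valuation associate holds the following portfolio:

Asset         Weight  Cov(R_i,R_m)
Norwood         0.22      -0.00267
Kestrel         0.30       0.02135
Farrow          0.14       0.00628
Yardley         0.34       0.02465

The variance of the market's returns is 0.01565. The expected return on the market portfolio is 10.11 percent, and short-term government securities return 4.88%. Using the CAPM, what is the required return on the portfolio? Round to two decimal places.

β_Norwood = -0.00267 / 0.01565 = -0.1706
β_Kestrel = 0.02135 / 0.01565 = 1.3642
β_Farrow = 0.00628 / 0.01565 = 0.4013
β_Yardley = 0.02465 / 0.01565 = 1.5751
β_P = Σ w_i β_i = 0.22×-0.1706 + 0.30×1.3642 + 0.14×0.4013 + 0.34×1.5751 = 0.9634
MRP = 10.11% − 4.88% = 5.23%
E(R_P) = R_f + β_P × MRP = 4.88% + 0.9634 × 5.23% = 9.92%

9.92%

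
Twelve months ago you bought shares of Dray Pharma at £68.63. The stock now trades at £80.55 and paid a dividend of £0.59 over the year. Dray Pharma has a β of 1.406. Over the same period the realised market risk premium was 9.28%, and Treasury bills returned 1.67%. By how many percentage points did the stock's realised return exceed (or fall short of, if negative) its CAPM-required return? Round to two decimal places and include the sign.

+3.51%

Realised HPR = (P1 + D1 − P0) / P0 = (80.55 + 0.59 − 68.63) / 68.63 = 12.51 / 68.63 = 18.2282%
CAPM required = R_f + β·MRP = 1.67% + 1.406 × 9.28% = 14.71768%
α = realised − required = 18.2282% − 14.71768% = +3.51%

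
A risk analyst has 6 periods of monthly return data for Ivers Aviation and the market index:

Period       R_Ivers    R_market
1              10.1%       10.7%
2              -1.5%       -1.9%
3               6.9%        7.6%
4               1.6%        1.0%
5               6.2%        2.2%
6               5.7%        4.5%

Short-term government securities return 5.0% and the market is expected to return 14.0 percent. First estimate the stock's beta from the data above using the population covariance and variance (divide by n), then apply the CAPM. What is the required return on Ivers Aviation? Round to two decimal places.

12.51%

Mean R_i = (10.1 − 1.5 + 6.9 + 1.6 + 6.2 + 5.7) / 6 = 4.8333%
Mean R_m = (10.7 − 1.9 + 7.6 + 1.0 + 2.2 + 4.5) / 6 = 4.0167%
Σ(R_i − R̄_i)(R_m − R̄_m) = 87.7667  ⇒  Cov = 87.7667 / 6 = 14.6278
Σ(R_m − R̄_m)² = 105.1483  ⇒  Var(R_m) = 105.1483 / 6 = 17.5247
β = Cov / Var(R_m) = 14.6278 / 17.5247 = 0.8347
MRP = 14.0% − 5.0% = 9.00%
E(R) = R_f + β × MRP = 5.0% + 0.8347 × 9.0% = 12.51%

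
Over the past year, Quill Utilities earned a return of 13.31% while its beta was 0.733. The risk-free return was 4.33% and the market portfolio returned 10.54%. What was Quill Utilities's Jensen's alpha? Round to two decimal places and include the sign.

Market excess return = 10.54% − 4.33% = 6.21%
CAPM benchmark = R_f + β(R_m − R_f) = 4.33% + 0.733 × 6.21% = 8.88193%
α = actual − benchmark = 13.31% − 8.88193% = +4.43%

+4.43%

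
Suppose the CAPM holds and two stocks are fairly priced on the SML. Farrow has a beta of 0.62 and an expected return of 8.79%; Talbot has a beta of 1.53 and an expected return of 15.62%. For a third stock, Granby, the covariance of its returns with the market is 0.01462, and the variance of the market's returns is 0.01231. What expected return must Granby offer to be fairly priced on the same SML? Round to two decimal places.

MRP = (15.62% − 8.79%) / (1.53 − 0.62) = 7.5055%
R_f = 8.79% − 0.62 × 7.5055% = 4.1366%
β_Granby = Cov / Var(R_m) = 0.01462 / 0.01231 = 1.1877
E(R_Granby) = R_f + β × MRP = 4.1366% + 1.1877 × 7.5055% = 13.05%

13.05%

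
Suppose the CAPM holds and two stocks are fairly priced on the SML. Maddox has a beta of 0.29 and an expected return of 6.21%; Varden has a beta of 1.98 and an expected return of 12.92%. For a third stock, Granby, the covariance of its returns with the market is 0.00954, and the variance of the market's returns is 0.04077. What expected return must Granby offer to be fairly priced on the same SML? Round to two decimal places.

5.99%

MRP = (12.92% − 6.21%) / (1.98 − 0.29) = 3.9704%
R_f = 6.21% − 0.29 × 3.9704% = 5.0586%
β_Granby = Cov / Var(R_m) = 0.00954 / 0.04077 = 0.2340
E(R_Granby) = R_f + β × MRP = 5.0586% + 0.2340 × 3.9704% = 5.99%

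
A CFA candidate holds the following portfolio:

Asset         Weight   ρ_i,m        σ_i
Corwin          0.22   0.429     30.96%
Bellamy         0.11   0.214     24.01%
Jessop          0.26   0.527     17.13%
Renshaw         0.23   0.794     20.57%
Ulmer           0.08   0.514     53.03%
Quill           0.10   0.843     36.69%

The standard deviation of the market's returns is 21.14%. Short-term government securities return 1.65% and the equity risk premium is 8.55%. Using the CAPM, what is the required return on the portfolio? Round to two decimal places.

7.66%

β_Corwin = 0.429 × 30.96% / 21.14% = 0.6283
β_Bellamy = 0.214 × 24.01% / 21.14% = 0.2431
β_Jessop = 0.527 × 17.13% / 21.14% = 0.4270
β_Renshaw = 0.794 × 20.57% / 21.14% = 0.7726
β_Ulmer = 0.514 × 53.03% / 21.14% = 1.2894
β_Quill = 0.843 × 36.69% / 21.14% = 1.4631
β_P = Σ w_i β_i = 0.22×0.6283 + 0.11×0.2431 + 0.26×0.4270 + 0.23×0.7726 + 0.08×1.2894 + 0.10×1.4631 = 0.7031
E(R_P) = R_f + β_P × MRP = 1.65% + 0.7031 × 8.55% = 7.66%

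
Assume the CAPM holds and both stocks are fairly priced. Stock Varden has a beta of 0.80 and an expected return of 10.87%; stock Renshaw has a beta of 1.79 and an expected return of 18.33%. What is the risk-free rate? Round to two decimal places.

Both satisfy E(R) = R_f + β·MRP, so the slope of the SML is
MRP = (18.33% − 10.87%) / (1.79 − 0.80) = 7.46% / 0.99 = 7.5354%
R_f = E(R_Varden) − β_Varden·MRP = 10.87% − 0.80 × 7.5354% = 4.8417%

4.84%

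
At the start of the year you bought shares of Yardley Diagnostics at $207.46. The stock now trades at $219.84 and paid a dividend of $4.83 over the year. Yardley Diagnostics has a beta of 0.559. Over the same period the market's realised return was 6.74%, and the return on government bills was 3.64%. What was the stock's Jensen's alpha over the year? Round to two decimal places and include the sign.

Realised HPR = (P1 + D1 − P0) / P0 = (219.84 + 4.83 − 207.46) / 207.46 = 17.21 / 207.46 = 8.2956%
MRP = 6.74% − 3.64% = 3.10%
CAPM required = R_f + β·MRP = 3.64% + 0.559 × 3.10% = 5.37290%
α = realised − required = 8.2956% − 5.37290% = +2.92%

+2.92%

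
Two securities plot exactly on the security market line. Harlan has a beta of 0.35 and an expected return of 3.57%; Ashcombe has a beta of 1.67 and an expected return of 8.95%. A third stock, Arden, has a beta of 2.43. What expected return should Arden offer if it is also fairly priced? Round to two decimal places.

MRP (SML slope) = (8.95% − 3.57%) / (1.67 − 0.35) = 5.38% / 1.32 = 4.0758%
R_f (intercept) = 3.57% − 0.35 × 4.0758% = 2.1435%
E(R_Arden) = R_f + β × MRP = 2.1435% + 2.43 × 4.0758% = 12.05%

12.05%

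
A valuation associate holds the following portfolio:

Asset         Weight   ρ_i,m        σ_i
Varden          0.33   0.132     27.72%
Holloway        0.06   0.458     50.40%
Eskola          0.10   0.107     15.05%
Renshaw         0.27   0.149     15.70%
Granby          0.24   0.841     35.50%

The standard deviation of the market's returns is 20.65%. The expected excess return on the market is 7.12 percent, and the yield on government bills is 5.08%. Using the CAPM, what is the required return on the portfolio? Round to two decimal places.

8.72%

β_Varden = 0.132 × 27.72% / 20.65% = 0.1772
β_Holloway = 0.458 × 50.40% / 20.65% = 1.1178
β_Eskola = 0.107 × 15.05% / 20.65% = 0.0780
β_Renshaw = 0.149 × 15.70% / 20.65% = 0.1133
β_Granby = 0.841 × 35.50% / 20.65% = 1.4458
β_P = Σ w_i β_i = 0.33×0.1772 + 0.06×1.1178 + 0.10×0.0780 + 0.27×0.1133 + 0.24×1.4458 = 0.5109
E(R_P) = R_f + β_P × MRP = 5.08% + 0.5109 × 7.12% = 8.72%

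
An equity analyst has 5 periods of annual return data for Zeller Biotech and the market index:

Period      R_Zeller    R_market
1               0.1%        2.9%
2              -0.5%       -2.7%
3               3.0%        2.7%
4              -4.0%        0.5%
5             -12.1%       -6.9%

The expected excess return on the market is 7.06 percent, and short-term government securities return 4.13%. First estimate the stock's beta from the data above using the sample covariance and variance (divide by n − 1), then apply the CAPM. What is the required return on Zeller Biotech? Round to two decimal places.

12.57%

Mean R_i = (0.1 − 0.5 + 3.0 − 4.0 − 12.1) / 5 = -2.7000%
Mean R_m = (2.9 − 2.7 + 2.7 + 0.5 − 6.9) / 5 = -0.7000%
Σ(R_i − R̄_i)(R_m − R̄_m) = 81.7800  ⇒  Cov = 81.7800 / 4 = 20.4450
Σ(R_m − R̄_m)² = 68.4000  ⇒  Var(R_m) = 68.4000 / 4 = 17.1000
β = Cov / Var(R_m) = 20.4450 / 17.1000 = 1.1956
E(R) = R_f + β × MRP = 4.13% + 1.1956 × 7.06% = 12.57%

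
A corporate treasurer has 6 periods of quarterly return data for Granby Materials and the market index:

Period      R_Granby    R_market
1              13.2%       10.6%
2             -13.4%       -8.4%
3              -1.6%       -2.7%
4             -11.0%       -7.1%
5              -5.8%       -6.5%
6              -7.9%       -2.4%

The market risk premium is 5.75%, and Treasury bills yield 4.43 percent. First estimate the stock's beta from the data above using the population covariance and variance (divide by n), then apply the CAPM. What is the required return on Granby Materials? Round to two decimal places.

Mean R_i = (13.2 − 13.4 − 1.6 − 11.0 − 5.8 − 7.9) / 6 = -4.4167%
Mean R_m = (10.6 − 8.4 − 2.7 − 7.1 − 6.5 − 2.4) / 6 = -2.7500%
Σ(R_i − R̄_i)(R_m − R̄_m) = 318.6850  ⇒  Cov = 318.6850 / 6 = 53.1142
Σ(R_m − R̄_m)² = 243.2550  ⇒  Var(R_m) = 243.2550 / 6 = 40.5425
β = Cov / Var(R_m) = 53.1142 / 40.5425 = 1.3101
E(R) = R_f + β × MRP = 4.43% + 1.3101 × 5.75% = 11.96%

11.96%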